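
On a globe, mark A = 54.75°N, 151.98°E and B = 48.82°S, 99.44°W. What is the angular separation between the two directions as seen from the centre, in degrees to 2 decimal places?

With latitudes φ₁ = 54.750°, φ₂ = -48.820° and longitude difference Δλ = 108.580°:
Haversine: a = sin²(Δφ/2) + cos φ₁ cos φ₂ sin²(Δλ/2) = 0.6173 + (0.5771)(0.6584)(0.6593) = 0.86786.
Central angle c = 2·arcsin(√a) = 2.39753 rad.
So the angular separation is 137.37°.

137.37°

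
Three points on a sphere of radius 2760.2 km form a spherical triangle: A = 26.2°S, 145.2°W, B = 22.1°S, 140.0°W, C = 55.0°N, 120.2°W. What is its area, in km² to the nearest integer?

426086 km²

Side lengths (central angles): a = 1.3778, b = 1.4658, c = 0.1094 rad; semiperimeter s = 1.4765.
By l'Huilier's theorem, tan(E/4) = √[tan(s/2) tan((s−a)/2) tan((s−b)/2) tan((s−c)/2)], giving spherical excess E = 0.0559 rad.
Area = E·R² = 0.0559 × (2760.2)² ≈ 426086 km².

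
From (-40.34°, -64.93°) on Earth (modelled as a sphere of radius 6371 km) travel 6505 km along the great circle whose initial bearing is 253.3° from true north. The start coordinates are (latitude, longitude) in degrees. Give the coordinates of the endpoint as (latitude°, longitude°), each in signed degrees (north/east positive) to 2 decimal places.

-31.67°, -138.58°

Angular distance δ = d/R = 6505/6371 = 1.02103 rad; initial bearing θ = 4.4209 rad.
sin φ₂ = sin φ₁ cos δ + cos φ₁ sin δ cos θ = (-0.6473)(0.5225) + (0.7622)(0.8526)(-0.2874) = -0.5250, so φ₂ = -31.67°.
Δλ = atan2(sin θ sin δ cos φ₁, cos δ − sin φ₁ sin φ₂) = atan2(-0.6225, 0.1827) = -73.647°.
λ₂ = -64.930° − 73.647° = -138.58°.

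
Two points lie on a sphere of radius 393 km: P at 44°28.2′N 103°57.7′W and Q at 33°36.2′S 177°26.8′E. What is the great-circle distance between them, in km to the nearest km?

725 km

With latitudes φ₁ = 44.470°, φ₂ = -33.603° and longitude difference Δλ = -78.592°:
cos c = sin φ₁ sin φ₂ + cos φ₁ cos φ₂ cos Δλ = (0.7005)(-0.5534) + (0.7136)(0.8329)(0.1978) = -0.27014,
so c = arccos(-0.27014) = 1.84433 rad.
Distance = R·c = 393 × 1.8443 ≈ 725 km.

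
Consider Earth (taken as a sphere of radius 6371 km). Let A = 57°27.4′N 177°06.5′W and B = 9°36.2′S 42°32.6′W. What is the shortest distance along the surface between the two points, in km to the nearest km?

In radians: φ₁ = 1.0028, φ₂ = -0.1676, Δλ = 134.565° = 2.3486 rad.
cos c = sin φ₁ sin φ₂ + cos φ₁ cos φ₂ cos Δλ = (0.8430)(-0.1668) + (0.5379)(0.9860)(-0.7017) = -0.51282,
so c = arccos(-0.51282) = 2.10927 rad.
Distance = R·c = 6371 × 2.1093 ≈ 13438 km.

13438 km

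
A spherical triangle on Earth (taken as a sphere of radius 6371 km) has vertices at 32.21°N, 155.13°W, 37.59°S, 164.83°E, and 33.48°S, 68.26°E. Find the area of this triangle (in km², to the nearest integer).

45928279 km²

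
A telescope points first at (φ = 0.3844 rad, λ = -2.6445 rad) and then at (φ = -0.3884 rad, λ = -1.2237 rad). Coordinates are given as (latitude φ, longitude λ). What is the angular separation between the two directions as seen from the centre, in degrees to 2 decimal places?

Let φ₁ = 0.3844 rad, φ₂ = -0.3884 rad, and Δλ = 1.4208 rad.
Haversine: a = sin²(Δφ/2) + cos φ₁ cos φ₂ sin²(Δλ/2) = 0.1420 + (0.9270)(0.9255)(0.4253) = 0.50690.
Central angle c = 2·arcsin(√a) = 1.58460 rad.
So the angular separation is 90.79°.

90.79°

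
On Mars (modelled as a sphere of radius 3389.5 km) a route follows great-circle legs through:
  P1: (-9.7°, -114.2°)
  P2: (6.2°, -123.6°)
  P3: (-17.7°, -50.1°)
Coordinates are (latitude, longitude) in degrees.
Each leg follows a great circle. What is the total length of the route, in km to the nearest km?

5608 km

Leg P1→P2: central angle 0.3221 rad, distance 1091.6 km.
Leg P2→P3: central angle 1.3324 rad, distance 4516.1 km.
Total: 1091.6 + 4516.1 ≈ 5608 km.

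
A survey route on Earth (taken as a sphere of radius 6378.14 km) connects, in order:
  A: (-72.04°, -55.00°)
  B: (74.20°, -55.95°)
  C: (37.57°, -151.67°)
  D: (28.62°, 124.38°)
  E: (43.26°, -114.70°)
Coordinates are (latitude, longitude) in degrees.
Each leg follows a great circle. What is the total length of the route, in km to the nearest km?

40120 km

Leg A→B: central angle 2.5524 rad, distance 16279.5 km.
Leg B→C: central angle 0.9701 rad, distance 6187.7 km.
Leg C→D: central angle 1.1967 rad, distance 7633.0 km.
Leg D→E: central angle 1.5710 rad, distance 10020.2 km.
Total: 16279.5 + 6187.7 + 7633.0 + 10020.2 ≈ 40120 km.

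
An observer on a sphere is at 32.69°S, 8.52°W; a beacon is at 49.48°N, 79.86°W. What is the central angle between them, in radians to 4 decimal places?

In radians: φ₁ = -0.5705, φ₂ = 0.8636, Δλ = -71.340° = -1.2451 rad.
Haversine: a = sin²(Δφ/2) + cos φ₁ cos φ₂ sin²(Δλ/2) = 0.4319 + (0.8416)(0.6497)(0.3400) = 0.61781.
Central angle c = 2·arcsin(√a) = 1.80865 rad.
So the angular separation is 1.8087 rad.

1.8087 rad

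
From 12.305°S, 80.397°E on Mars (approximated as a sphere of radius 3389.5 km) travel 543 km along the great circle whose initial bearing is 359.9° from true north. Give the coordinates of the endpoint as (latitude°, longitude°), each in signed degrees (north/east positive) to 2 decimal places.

Angular distance δ = d/R = 543/3389.5 = 0.16020 rad; initial bearing θ = 6.2814 rad.
sin φ₂ = sin φ₁ cos δ + cos φ₁ sin δ cos θ = (-0.2131)(0.9872) + (0.9770)(0.1595)(1.0000) = -0.0545, so φ₂ = -3.13°.
Δλ = atan2(sin θ sin δ cos φ₁, cos δ − sin φ₁ sin φ₂) = atan2(-0.0003, 0.9756) = -0.016°.
λ₂ = 80.397° − 0.016° = 80.38°.

-3.13°, 80.38°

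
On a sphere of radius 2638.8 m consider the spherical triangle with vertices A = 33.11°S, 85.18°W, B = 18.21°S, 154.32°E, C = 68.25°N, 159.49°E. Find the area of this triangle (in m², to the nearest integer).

Side lengths (central angles): a = 1.5104, b = 2.2655, c = 1.8061 rad; semiperimeter s = 2.7910.
By l'Huilier's theorem, tan(E/4) = √[tan(s/2) tan((s−a)/2) tan((s−b)/2) tan((s−c)/2)], giving spherical excess E = 2.6476 rad.
Area = E·R² = 2.6476 × (2638.8)² ≈ 18436028 m².

18436028 m²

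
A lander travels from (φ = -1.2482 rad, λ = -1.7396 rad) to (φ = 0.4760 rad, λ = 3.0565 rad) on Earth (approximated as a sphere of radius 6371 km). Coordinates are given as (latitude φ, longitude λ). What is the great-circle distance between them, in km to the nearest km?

In radians: φ₁ = -1.2482, φ₂ = 0.4760, Δλ = -85.204° = -1.4871 rad.
cos c = sin φ₁ sin φ₂ + cos φ₁ cos φ₂ cos Δλ = (-0.9484)(0.4582) + (0.3170)(0.8888)(0.0836) = -0.41103,
so c = arccos(-0.41103) = 1.99438 rad.
Distance = R·c = 6371 × 1.9944 ≈ 12706 km.

12706 km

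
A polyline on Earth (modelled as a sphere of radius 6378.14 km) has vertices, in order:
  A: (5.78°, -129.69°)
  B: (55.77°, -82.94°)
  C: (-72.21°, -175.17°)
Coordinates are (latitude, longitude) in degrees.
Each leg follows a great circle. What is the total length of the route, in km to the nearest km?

22791 km

Leg A→B: central angle 1.0852 rad, distance 6921.6 km.
Leg B→C: central angle 2.4881 rad, distance 15869.2 km.
Total: 6921.6 + 15869.2 ≈ 22791 km.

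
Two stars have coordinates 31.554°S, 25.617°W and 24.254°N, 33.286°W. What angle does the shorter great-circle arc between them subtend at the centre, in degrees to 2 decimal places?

In radians: φ₁ = -0.5507, φ₂ = 0.4233, Δλ = -7.669° = -0.1338 rad.
cos c = sin φ₁ sin φ₂ + cos φ₁ cos φ₂ cos Δλ = (-0.5233)(0.4108) + (0.8521)(0.9117)(0.9911) = 0.55502,
so c = arccos(0.55502) = 0.98241 rad.
So the angular separation is 56.29°.

56.29°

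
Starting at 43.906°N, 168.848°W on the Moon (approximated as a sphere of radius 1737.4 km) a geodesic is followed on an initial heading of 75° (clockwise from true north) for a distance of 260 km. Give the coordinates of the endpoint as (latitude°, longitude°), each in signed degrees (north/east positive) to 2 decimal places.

Angular distance δ = d/R = 260/1737.4 = 0.14965 rad; initial bearing θ = 1.3090 rad.
sin φ₂ = sin φ₁ cos δ + cos φ₁ sin δ cos θ = (0.6935)(0.9888) + (0.7205)(0.1491)(0.2588) = 0.7135, so φ₂ = 45.52°.
Δλ = atan2(sin θ sin δ cos φ₁, cos δ − sin φ₁ sin φ₂) = atan2(0.1038, 0.4940) = 11.861°.
λ₂ = -168.848° + 11.861° = -156.99°.

45.52°, -156.99°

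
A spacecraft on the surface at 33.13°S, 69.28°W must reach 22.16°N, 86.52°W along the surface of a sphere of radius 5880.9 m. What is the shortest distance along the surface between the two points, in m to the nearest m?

With latitudes φ₁ = -33.130°, φ₂ = 22.160° and longitude difference Δλ = -17.240°:
Haversine: a = sin²(Δφ/2) + cos φ₁ cos φ₂ sin²(Δλ/2) = 0.2153 + (0.8374)(0.9261)(0.0225) = 0.23271.
Central angle c = 2·arcsin(√a) = 1.00679 rad.
Distance = R·c = 5880.9 × 1.0068 ≈ 5921 m.

5921 m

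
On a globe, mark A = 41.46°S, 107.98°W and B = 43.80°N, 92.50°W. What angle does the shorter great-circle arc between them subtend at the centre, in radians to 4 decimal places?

1.5077 rad

In radians: φ₁ = -0.7236, φ₂ = 0.7645, Δλ = 15.480° = 0.2702 rad.
cos c = sin φ₁ sin φ₂ + cos φ₁ cos φ₂ cos Δλ = (-0.6621)(0.6921) + (0.7494)(0.7218)(0.9637) = 0.06301,
so c = arccos(0.06301) = 1.50774 rad.
So the angular separation is 1.5077 rad.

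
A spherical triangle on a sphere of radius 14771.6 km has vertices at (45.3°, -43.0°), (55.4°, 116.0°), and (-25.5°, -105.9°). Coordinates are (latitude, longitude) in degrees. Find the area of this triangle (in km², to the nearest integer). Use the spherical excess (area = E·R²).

415941502 km²

Side lengths (central angles): a = 2.3977, b = 1.5876, c = 1.3570 rad; semiperimeter s = 2.6711.
By l'Huilier's theorem, tan(E/4) = √[tan(s/2) tan((s−a)/2) tan((s−b)/2) tan((s−c)/2)], giving spherical excess E = 1.9062 rad.
Area = E·R² = 1.9062 × (14771.6)² ≈ 415941502 km².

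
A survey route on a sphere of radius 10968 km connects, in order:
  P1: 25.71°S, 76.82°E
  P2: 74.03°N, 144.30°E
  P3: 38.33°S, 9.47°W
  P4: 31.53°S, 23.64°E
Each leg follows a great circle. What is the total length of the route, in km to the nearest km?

Leg P1→P2: central angle 1.8988 rad, distance 20825.7 km.
Leg P2→P3: central angle 2.4814 rad, distance 27215.7 km.
Leg P3→P4: central angle 0.4856 rad, distance 5326.1 km.
Total: 20825.7 + 27215.7 + 5326.1 ≈ 53368 km.

53368 km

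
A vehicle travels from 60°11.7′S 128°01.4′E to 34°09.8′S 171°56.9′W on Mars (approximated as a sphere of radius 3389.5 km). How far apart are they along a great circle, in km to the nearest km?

2730 km

In radians: φ₁ = -1.0506, φ₂ = -0.5963, Δλ = 60.028° = 1.0477 rad.
Haversine: a = sin²(Δφ/2) + cos φ₁ cos φ₂ sin²(Δλ/2) = 0.0507 + (0.4970)(0.8274)(0.2502) = 0.15363.
Central angle c = 2·arcsin(√a) = 0.80552 rad.
Distance = R·c = 3389.5 × 0.8055 ≈ 2730 km.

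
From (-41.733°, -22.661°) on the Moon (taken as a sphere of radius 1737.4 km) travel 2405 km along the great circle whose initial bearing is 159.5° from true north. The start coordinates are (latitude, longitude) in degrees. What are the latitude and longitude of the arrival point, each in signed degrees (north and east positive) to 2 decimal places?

-54.13°, 121.38°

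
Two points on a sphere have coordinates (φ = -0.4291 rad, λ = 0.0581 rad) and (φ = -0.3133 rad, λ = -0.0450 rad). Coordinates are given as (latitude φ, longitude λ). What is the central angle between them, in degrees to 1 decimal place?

In radians: φ₁ = -0.4291, φ₂ = -0.3133, Δλ = -5.907° = -0.1031 rad.
cos c = sin φ₁ sin φ₂ + cos φ₁ cos φ₂ cos Δλ = (-0.4161)(-0.3082) + (0.9093)(0.9513)(0.9947) = 0.98871,
so c = arccos(0.98871) = 0.15041 rad.
So the angular separation is 8.6°.

8.6°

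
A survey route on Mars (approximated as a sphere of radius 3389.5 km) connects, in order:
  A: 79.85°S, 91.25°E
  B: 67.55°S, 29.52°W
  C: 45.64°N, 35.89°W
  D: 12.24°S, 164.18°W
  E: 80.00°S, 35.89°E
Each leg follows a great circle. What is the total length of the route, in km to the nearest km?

Leg A→B: central angle 0.5047 rad, distance 1710.7 km.
Leg B→C: central angle 1.9773 rad, distance 6702.2 km.
Leg C→D: central angle 2.1834 rad, distance 7400.5 km.
Leg D→E: central angle 1.5214 rad, distance 5156.7 km.
Total: 1710.7 + 6702.2 + 7400.5 + 5156.7 ≈ 20970 km.

20970 km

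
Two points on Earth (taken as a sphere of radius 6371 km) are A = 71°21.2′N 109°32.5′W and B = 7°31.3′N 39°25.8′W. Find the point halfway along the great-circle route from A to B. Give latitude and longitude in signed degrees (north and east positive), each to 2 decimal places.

43.40°, -54.72°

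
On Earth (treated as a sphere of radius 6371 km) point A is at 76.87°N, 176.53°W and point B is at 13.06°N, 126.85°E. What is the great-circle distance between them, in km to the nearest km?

7785 km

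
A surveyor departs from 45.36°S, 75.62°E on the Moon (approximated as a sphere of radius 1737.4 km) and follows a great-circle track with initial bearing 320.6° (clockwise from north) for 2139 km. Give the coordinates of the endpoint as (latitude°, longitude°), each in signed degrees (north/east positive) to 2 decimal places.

Angular distance δ = d/R = 2139/1737.4 = 1.23115 rad; initial bearing θ = 5.5955 rad.
sin φ₂ = sin φ₁ cos δ + cos φ₁ sin δ cos θ = (-0.7115)(0.3332) + (0.7026)(0.9429)(0.7727) = 0.2749, so φ₂ = 15.96°.
Δλ = atan2(sin θ sin δ cos φ₁, cos δ − sin φ₁ sin φ₂) = atan2(-0.4205, 0.5287) = -38.495°.
λ₂ = 75.620° − 38.495° = 37.12°.

15.96°, 37.12°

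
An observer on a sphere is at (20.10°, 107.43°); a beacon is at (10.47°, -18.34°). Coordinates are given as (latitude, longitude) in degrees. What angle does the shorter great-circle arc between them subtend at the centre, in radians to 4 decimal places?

In radians: φ₁ = 0.3508, φ₂ = 0.1827, Δλ = -125.770° = -2.1951 rad.
cos c = sin φ₁ sin φ₂ + cos φ₁ cos φ₂ cos Δλ = (0.3437)(0.1817) + (0.9391)(0.9834)(-0.5845) = -0.47734,
so c = arccos(-0.47734) = 2.06842 rad.
So the angular separation is 2.0684 rad.

2.0684 rad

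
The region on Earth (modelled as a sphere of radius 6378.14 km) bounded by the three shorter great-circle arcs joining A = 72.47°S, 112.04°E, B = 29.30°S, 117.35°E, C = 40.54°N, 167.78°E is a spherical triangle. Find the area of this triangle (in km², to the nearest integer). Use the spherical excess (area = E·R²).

Side lengths (central angles): a = 1.4665, b = 2.0840, c = 0.7551 rad; semiperimeter s = 2.1528.
By l'Huilier's theorem, tan(E/4) = √[tan(s/2) tan((s−a)/2) tan((s−b)/2) tan((s−c)/2)], giving spherical excess E = 0.5504 rad.
Area = E·R² = 0.5504 × (6378.14)² ≈ 22390931 km².

22390931 km²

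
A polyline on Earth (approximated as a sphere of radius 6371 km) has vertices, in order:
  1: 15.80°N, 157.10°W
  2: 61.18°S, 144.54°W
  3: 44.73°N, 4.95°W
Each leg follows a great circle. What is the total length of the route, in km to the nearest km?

Leg 1→2: central angle 1.3549 rad, distance 8632.3 km.
Leg 2→3: central angle 2.6411 rad, distance 16826.7 km.
Total: 8632.3 + 16826.7 ≈ 25459 km.

25459 km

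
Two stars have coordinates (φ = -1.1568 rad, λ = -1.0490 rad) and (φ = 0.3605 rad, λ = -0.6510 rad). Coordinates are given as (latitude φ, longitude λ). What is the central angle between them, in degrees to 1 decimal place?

88.6°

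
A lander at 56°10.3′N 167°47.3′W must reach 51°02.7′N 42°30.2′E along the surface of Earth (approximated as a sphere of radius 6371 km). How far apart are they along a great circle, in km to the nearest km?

In radians: φ₁ = 0.9804, φ₂ = 0.8909, Δλ = -149.708° = -2.6129 rad.
Haversine: a = sin²(Δφ/2) + cos φ₁ cos φ₂ sin²(Δλ/2) = 0.0020 + (0.5567)(0.6287)(0.9317) = 0.32811.
Central angle c = 2·arcsin(√a) = 1.21986 rad.
Distance = R·c = 6371 × 1.2199 ≈ 7772 km.

7772 km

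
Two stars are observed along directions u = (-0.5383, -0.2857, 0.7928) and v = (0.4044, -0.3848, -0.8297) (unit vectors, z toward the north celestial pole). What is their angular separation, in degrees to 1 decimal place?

u·v = -0.7655; |u| = 1.0000, |v| = 1.0000.
cos θ = (u·v)/(|u||v|) = -0.7656, so θ = 140.0°.

140.0°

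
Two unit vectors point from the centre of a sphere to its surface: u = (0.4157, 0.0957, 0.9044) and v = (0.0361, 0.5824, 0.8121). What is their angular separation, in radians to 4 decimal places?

u·v = 0.8052; |u| = 1.0000, |v| = 1.0000.
cos θ = (u·v)/(|u||v|) = 0.8052, so θ = 0.6347 rad.

0.6347 rad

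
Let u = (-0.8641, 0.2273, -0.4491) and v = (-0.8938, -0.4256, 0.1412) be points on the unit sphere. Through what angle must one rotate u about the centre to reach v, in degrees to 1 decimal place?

52.3°

u·v = 0.6122; |u| = 1.0000, |v| = 1.0000.
cos θ = (u·v)/(|u||v|) = 0.6122, so θ = 52.3°.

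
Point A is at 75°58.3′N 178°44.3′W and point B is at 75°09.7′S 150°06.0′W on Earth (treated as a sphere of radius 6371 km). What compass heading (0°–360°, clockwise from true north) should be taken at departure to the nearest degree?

165°

Δλ = 28.638° = 0.4998 rad.
y = sin Δλ · cos φ₂ = (0.4793)(0.2561) = 0.1227
x = cos φ₁ sin φ₂ − sin φ₁ cos φ₂ cos Δλ = (0.2424)(-0.9667) − (0.9702)(0.2561)(0.8777) = -0.4524
θ = atan2(y, x) = 164.82°, so the bearing is 165°.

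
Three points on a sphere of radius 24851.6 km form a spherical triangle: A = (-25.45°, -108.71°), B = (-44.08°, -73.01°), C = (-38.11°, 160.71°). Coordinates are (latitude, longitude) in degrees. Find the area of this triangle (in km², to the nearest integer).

Side lengths (central angles): a = 1.4758, b = 1.3098, c = 0.5993 rad; semiperimeter s = 1.6925.
By l'Huilier's theorem, tan(E/4) = √[tan(s/2) tan((s−a)/2) tan((s−b)/2) tan((s−c)/2)], giving spherical excess E = 0.4790 rad.
Area = E·R² = 0.4790 × (24851.6)² ≈ 295855115 km².

295855115 km²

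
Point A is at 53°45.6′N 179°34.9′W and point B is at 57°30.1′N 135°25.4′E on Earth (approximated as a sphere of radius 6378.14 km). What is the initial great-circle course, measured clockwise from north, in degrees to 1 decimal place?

296.8°

With φ₁ = 0.9383, φ₂ = 1.0036, Δλ = -0.7853 rad, the forward-azimuth formula gives
θ = atan2( sin Δλ cos φ₂ , cos φ₁ sin φ₂ − sin φ₁ cos φ₂ cos Δλ ) = atan2(-0.3799, 0.1922) = -63.17°.
Adding 360° brings this into [0°, 360°): 296.8°.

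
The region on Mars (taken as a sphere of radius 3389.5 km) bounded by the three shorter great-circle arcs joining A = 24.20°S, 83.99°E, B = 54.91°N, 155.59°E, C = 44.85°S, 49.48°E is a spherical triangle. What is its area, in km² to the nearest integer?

Side lengths (central angles): a = 2.3325, b = 0.6060, c = 1.7415 rad; semiperimeter s = 2.3400.
By l'Huilier's theorem, tan(E/4) = √[tan(s/2) tan((s−a)/2) tan((s−b)/2) tan((s−c)/2)], giving spherical excess E = 0.2265 rad.
Area = E·R² = 0.2265 × (3389.5)² ≈ 2601912 km².

2601912 km²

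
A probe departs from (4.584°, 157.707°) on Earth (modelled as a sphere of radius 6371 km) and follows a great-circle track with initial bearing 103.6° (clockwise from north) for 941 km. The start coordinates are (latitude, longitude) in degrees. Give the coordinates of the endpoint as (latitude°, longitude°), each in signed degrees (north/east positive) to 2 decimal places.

Angular distance δ = d/R = 941/6371 = 0.14770 rad; initial bearing θ = 1.8082 rad.
sin φ₂ = sin φ₁ cos δ + cos φ₁ sin δ cos θ = (0.0799)(0.9891) + (0.9968)(0.1472)(-0.2351) = 0.0446, so φ₂ = 2.55°.
Δλ = atan2(sin θ sin δ cos φ₁, cos δ − sin φ₁ sin φ₂) = atan2(0.1426, 0.9856) = 8.232°.
λ₂ = 157.707° + 8.232° = 165.94°.

2.55°, 165.94°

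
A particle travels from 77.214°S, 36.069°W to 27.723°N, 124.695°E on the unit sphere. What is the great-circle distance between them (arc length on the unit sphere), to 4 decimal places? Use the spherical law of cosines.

2.2635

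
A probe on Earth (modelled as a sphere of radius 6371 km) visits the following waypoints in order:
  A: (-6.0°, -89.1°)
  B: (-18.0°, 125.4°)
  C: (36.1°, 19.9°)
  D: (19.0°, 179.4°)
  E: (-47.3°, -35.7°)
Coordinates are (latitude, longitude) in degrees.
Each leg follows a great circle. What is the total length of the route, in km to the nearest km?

56991 km

Leg A→B: central angle 2.4146 rad, distance 15383.6 km.
Leg B→C: central angle 1.9686 rad, distance 12542.2 km.
Leg C→D: central angle 2.1221 rad, distance 13519.7 km.
Leg D→E: central angle 2.4401 rad, distance 15545.8 km.
Total: 15383.6 + 12542.2 + 13519.7 + 15545.8 ≈ 56991 km.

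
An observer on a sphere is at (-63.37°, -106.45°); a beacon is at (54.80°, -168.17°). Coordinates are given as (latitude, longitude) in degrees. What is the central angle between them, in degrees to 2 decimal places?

With latitudes φ₁ = -63.370°, φ₂ = 54.800° and longitude difference Δλ = -61.720°:
Haversine: a = sin²(Δφ/2) + cos φ₁ cos φ₂ sin²(Δλ/2) = 0.7360 + (0.4482)(0.5764)(0.2631) = 0.80402.
Central angle c = 2·arcsin(√a) = 2.22440 rad.
So the angular separation is 127.45°.

127.45°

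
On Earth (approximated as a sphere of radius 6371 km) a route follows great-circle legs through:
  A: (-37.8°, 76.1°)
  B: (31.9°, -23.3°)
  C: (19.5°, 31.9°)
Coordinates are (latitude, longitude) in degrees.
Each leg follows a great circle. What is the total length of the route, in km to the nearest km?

18503 km

Leg A→B: central angle 2.0191 rad, distance 12863.7 km.
Leg B→C: central angle 0.8852 rad, distance 5639.7 km.
Total: 12863.7 + 5639.7 ≈ 18503 km.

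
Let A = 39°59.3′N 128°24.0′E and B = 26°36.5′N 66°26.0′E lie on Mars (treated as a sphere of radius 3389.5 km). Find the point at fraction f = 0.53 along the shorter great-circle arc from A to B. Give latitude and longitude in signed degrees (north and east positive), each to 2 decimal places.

The central angle between A and B is δ = 0.9150 rad.
With f = 0.53, the slerp weights are sin((1−f)δ)/sin δ = 0.5260 and sin(fδ)/sin δ = 0.5882.
Weighted sum of the unit vectors: (0.5260)·(-0.4759,0.6004,0.6426) + (0.5882)·(0.3575,0.8195,0.4479) = (-0.0401, 0.7979, 0.6015).
Converting back: φ = atan2(z, √(x²+y²)) = 36.98°, λ = atan2(y, x) = 92.88°.

36.98°, 92.88°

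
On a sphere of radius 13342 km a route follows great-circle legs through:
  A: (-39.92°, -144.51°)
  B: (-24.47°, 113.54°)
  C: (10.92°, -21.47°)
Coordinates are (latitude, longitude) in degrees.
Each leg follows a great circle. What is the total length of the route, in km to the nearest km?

50836 km

Leg A→B: central angle 1.4492 rad, distance 19335.6 km.
Leg B→C: central angle 2.3610 rad, distance 31500.9 km.
Total: 19335.6 + 31500.9 ≈ 50836 km.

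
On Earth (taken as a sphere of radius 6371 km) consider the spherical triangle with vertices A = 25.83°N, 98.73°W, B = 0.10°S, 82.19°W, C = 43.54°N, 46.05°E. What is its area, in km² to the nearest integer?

28093744 km²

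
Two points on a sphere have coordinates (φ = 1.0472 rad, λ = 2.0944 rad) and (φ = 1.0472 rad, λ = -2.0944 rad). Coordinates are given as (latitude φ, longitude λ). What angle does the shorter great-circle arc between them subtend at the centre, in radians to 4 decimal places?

0.8957 rad

Let φ₁ = 1.0472 rad, φ₂ = 1.0472 rad, and Δλ = 2.0944 rad.
cos c = sin φ₁ sin φ₂ + cos φ₁ cos φ₂ cos Δλ = (0.8660)(0.8660) + (0.5000)(0.5000)(-0.5000) = 0.62501,
so c = arccos(0.62501) = 0.89566 rad.
So the angular separation is 0.8957 rad.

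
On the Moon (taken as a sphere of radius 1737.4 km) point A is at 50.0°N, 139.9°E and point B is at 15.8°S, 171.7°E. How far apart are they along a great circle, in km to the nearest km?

With latitudes φ₁ = 50.000°, φ₂ = -15.800° and longitude difference Δλ = 31.800°:
Haversine: a = sin²(Δφ/2) + cos φ₁ cos φ₂ sin²(Δλ/2) = 0.2950 + (0.6428)(0.9622)(0.0751) = 0.34146.
Central angle c = 2·arcsin(√a) = 1.24815 rad.
Distance = R·c = 1737.4 × 1.2481 ≈ 2169 km.

2169 km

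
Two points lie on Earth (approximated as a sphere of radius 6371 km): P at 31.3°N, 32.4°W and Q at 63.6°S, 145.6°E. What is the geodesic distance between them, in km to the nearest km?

Let φ₁ = 0.5463 rad, φ₂ = -1.1100 rad, and Δλ = 3.1067 rad.
cos c = sin φ₁ sin φ₂ + cos φ₁ cos φ₂ cos Δλ = (0.5195)(-0.8957) + (0.8545)(0.4446)(-0.9994) = -0.84503,
so c = arccos(-0.84503) = 2.57742 rad.
Distance = R·c = 6371 × 2.5774 ≈ 16421 km.

16421 km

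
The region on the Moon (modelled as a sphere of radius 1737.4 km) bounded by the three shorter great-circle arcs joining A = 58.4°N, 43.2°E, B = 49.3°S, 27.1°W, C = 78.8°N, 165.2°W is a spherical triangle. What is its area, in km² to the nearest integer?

4521531 km²

Side lengths (central angles): a = 2.5643, b = 0.7288, c = 2.1300 rad; semiperimeter s = 2.7116.
By l'Huilier's theorem, tan(E/4) = √[tan(s/2) tan((s−a)/2) tan((s−b)/2) tan((s−c)/2)], giving spherical excess E = 1.4979 rad.
Area = E·R² = 1.4979 × (1737.4)² ≈ 4521531 km².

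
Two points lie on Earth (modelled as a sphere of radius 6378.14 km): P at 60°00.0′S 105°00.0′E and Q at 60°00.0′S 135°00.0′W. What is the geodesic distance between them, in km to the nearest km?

Let φ₁ = -1.0472 rad, φ₂ = -1.0472 rad, and Δλ = 2.0944 rad.
cos c = sin φ₁ sin φ₂ + cos φ₁ cos φ₂ cos Δλ = (-0.8660)(-0.8660) + (0.5000)(0.5000)(-0.5000) = 0.62500,
so c = arccos(0.62500) = 0.89566 rad.
Distance = R·c = 6378.14 × 0.8957 ≈ 5713 km.

5713 km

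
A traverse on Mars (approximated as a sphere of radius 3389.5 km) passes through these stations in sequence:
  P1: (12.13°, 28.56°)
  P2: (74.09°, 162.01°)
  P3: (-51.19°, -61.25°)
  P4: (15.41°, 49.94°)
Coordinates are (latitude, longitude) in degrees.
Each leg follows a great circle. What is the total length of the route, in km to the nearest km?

Leg P1→P2: central angle 1.5530 rad, distance 5264.0 km.
Leg P2→P3: central angle 2.6352 rad, distance 8932.0 km.
Leg P3→P4: central angle 2.0103 rad, distance 6813.8 km.
Total: 5264.0 + 8932.0 + 6813.8 ≈ 21010 km.

21010 km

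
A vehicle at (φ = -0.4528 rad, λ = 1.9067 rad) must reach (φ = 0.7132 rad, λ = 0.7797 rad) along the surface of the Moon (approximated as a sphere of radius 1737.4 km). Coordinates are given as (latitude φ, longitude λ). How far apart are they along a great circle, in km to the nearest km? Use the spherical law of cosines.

In radians: φ₁ = -0.4528, φ₂ = 0.7132, Δλ = -64.572° = -1.1270 rad.
cos c = sin φ₁ sin φ₂ + cos φ₁ cos φ₂ cos Δλ = (-0.4375)(0.6543) + (0.8992)(0.7563)(0.4294) = 0.00577,
so c = arccos(0.00577) = 1.56503 rad.
Distance = R·c = 1737.4 × 1.5650 ≈ 2719 km.

2719 km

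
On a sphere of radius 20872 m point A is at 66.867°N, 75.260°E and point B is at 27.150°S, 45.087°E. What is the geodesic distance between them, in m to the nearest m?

35242 m

In radians: φ₁ = 1.1670, φ₂ = -0.4739, Δλ = -30.173° = -0.5266 rad.
cos c = sin φ₁ sin φ₂ + cos φ₁ cos φ₂ cos Δλ = (0.9196)(-0.4563) + (0.3929)(0.8898)(0.8645) = -0.11742,
so c = arccos(-0.11742) = 1.68848 rad.
Distance = R·c = 20872 × 1.6885 ≈ 35242 m.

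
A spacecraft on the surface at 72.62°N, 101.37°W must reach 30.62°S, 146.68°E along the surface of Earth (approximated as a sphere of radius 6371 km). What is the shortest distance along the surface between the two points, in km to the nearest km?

13966 km

Let φ₁ = 1.2675 rad, φ₂ = -0.5344 rad, and Δλ = -1.9539 rad.
cos c = sin φ₁ sin φ₂ + cos φ₁ cos φ₂ cos Δλ = (0.9543)(-0.5093) + (0.2987)(0.8606)(-0.3738) = -0.58217,
so c = arccos(-0.58217) = 2.19220 rad.
Distance = R·c = 6371 × 2.1922 ≈ 13966 km.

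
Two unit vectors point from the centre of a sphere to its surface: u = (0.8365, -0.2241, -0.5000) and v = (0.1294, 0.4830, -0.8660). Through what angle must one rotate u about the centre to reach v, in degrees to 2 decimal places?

64.34°

u·v = 0.4330; |u| = 1.0000, |v| = 1.0000.
cos θ = (u·v)/(|u||v|) = 0.4330, so θ = 64.34°.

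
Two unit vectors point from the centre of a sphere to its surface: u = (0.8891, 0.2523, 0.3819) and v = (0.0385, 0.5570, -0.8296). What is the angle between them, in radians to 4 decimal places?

1.7133 rad

u·v = -0.1421; |u| = 1.0000, |v| = 1.0000.
cos θ = (u·v)/(|u||v|) = -0.1421, so θ = 1.7133 rad.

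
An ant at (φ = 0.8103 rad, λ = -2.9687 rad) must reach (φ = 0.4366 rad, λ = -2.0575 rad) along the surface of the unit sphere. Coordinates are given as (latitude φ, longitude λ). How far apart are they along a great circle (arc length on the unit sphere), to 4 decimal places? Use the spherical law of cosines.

With latitudes φ₁ = 46.427°, φ₂ = 25.015° and longitude difference Δλ = 52.208°:
cos c = sin φ₁ sin φ₂ + cos φ₁ cos φ₂ cos Δλ = (0.7245)(0.4229) + (0.6893)(0.9062)(0.6128) = 0.68913,
so c = arccos(0.68913) = 0.81051 rad.
On the unit sphere the arc length equals the central angle: 0.8105.

0.8105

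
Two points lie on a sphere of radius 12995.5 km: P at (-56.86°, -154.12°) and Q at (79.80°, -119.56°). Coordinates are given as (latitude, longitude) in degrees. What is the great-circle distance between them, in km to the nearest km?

In radians: φ₁ = -0.9924, φ₂ = 1.3928, Δλ = 34.560° = 0.6032 rad.
cos c = sin φ₁ sin φ₂ + cos φ₁ cos φ₂ cos Δλ = (-0.8373)(0.9842) + (0.5467)(0.1771)(0.8235) = -0.74438,
so c = arccos(-0.74438) = 2.41040 rad.
Distance = R·c = 12995.5 × 2.4104 ≈ 31324 km.

31324 km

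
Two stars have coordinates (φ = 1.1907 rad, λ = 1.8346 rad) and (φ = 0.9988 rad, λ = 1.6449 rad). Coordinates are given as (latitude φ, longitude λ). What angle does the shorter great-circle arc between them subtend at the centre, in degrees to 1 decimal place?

Let φ₁ = 1.1907 rad, φ₂ = 0.9988 rad, and Δλ = -0.1897 rad.
cos c = sin φ₁ sin φ₂ + cos φ₁ cos φ₂ cos Δλ = (0.9286)(0.8408) + (0.3710)(0.5413)(0.9821) = 0.97804,
so c = arccos(0.97804) = 0.20995 rad.
So the angular separation is 12.0°.

12.0°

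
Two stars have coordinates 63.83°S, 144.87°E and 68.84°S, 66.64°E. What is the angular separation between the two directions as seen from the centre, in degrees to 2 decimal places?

In radians: φ₁ = -1.1140, φ₂ = -1.2015, Δλ = -78.230° = -1.3654 rad.
cos c = sin φ₁ sin φ₂ + cos φ₁ cos φ₂ cos Δλ = (-0.8975)(-0.9326) + (0.4410)(0.3610)(0.2040) = 0.86945,
so c = arccos(0.86945) = 0.51670 rad.
So the angular separation is 29.61°.

29.61°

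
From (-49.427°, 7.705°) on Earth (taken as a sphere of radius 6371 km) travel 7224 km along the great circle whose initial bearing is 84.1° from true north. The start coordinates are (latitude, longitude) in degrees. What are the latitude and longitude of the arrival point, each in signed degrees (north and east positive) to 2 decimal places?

-15.12°, 76.71°

Angular distance δ = d/R = 7224/6371 = 1.13389 rad; initial bearing θ = 1.4678 rad.
sin φ₂ = sin φ₁ cos δ + cos φ₁ sin δ cos θ = (-0.7596)(0.4231) + (0.6504)(0.9061)(0.1028) = -0.2608, so φ₂ = -15.12°.
Δλ = atan2(sin θ sin δ cos φ₁, cos δ − sin φ₁ sin φ₂) = atan2(0.5862, 0.2250) = 69.000°.
λ₂ = 7.705° + 69.000° = 76.71°.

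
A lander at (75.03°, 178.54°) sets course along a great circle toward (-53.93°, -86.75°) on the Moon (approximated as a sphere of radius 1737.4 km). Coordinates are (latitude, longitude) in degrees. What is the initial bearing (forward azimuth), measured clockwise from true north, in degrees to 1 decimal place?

Δλ = 94.710° = 1.6530 rad.
y = sin Δλ · cos φ₂ = (0.9966)(0.5888) = 0.5868
x = cos φ₁ sin φ₂ − sin φ₁ cos φ₂ cos Δλ = (0.2583)(-0.8083) − (0.9661)(0.5888)(-0.0821) = -0.1621
θ = atan2(y, x) = 105.44°, so the bearing is 105.4°.

105.4°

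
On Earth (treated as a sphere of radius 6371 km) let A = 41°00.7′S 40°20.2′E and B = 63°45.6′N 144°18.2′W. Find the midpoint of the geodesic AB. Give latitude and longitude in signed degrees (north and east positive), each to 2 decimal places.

Central angle δ = 2.7417 rad. Interpolating on the sphere with fraction f = 0.5:
P = [sin((1−f)δ)·A + sin(fδ)·B] / sin δ = 2.5177·A + 2.5177·B in Cartesian coordinates,
giving P = (0.5441, 0.5802, 0.6061), i.e. latitude 37.31°, longitude 46.84°.

37.31°, 46.84°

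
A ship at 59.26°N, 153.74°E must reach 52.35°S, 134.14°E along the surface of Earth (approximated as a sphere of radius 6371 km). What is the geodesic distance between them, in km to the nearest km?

12535 km

Let φ₁ = 1.0343 rad, φ₂ = -0.9137 rad, and Δλ = -0.3421 rad.
cos c = sin φ₁ sin φ₂ + cos φ₁ cos φ₂ cos Δλ = (0.8595)(-0.7918) + (0.5111)(0.6108)(0.9421) = -0.38638,
so c = arccos(-0.38638) = 1.96750 rad.
Distance = R·c = 6371 × 1.9675 ≈ 12535 km.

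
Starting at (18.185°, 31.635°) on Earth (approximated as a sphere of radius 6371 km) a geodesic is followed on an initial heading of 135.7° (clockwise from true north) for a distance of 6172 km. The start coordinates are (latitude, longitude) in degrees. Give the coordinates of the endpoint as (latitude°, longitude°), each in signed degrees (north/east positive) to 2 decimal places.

-22.56°, 70.19°

Angular distance δ = d/R = 6172/6371 = 0.96876 rad; initial bearing θ = 2.3684 rad.
sin φ₂ = sin φ₁ cos δ + cos φ₁ sin δ cos θ = (0.3121)(0.5663) + (0.9501)(0.8242)(-0.7157) = -0.3837, so φ₂ = -22.56°.
Δλ = atan2(sin θ sin δ cos φ₁, cos δ − sin φ₁ sin φ₂) = atan2(0.5469, 0.6861) = 38.559°.
λ₂ = 31.635° + 38.559° = 70.19°.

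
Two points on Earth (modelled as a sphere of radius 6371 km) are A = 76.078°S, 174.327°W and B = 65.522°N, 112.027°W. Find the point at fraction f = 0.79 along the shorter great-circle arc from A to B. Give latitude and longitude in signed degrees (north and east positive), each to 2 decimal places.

The central angle between A and B is δ = 2.5627 rad.
With f = 0.79, the slerp weights are sin((1−f)δ)/sin δ = 0.9368 and sin(fδ)/sin δ = 1.6428.
Weighted sum of the unit vectors: (0.9368)·(-0.2394,-0.0238,-0.9706) + (1.6428)·(-0.1554,-0.3841,0.9101) = (-0.4796, -0.6533, 0.5859).
Converting back: φ = atan2(z, √(x²+y²)) = 35.86°, λ = atan2(y, x) = -126.28°.

35.86°, -126.28°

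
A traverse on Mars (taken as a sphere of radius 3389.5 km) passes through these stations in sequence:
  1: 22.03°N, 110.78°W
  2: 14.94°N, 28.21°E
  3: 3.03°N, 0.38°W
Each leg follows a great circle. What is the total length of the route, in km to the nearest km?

9228 km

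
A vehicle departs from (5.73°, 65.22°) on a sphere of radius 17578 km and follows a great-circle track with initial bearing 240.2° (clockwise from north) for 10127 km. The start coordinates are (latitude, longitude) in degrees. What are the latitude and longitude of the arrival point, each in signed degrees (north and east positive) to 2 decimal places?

-10.70°, 36.46°

Angular distance δ = d/R = 10127/17578 = 0.57612 rad; initial bearing θ = 4.1923 rad.
sin φ₂ = sin φ₁ cos δ + cos φ₁ sin δ cos θ = (0.0998)(0.8386) + (0.9950)(0.5448)(-0.4970) = -0.1857, so φ₂ = -10.70°.
Δλ = atan2(sin θ sin δ cos φ₁, cos δ − sin φ₁ sin φ₂) = atan2(-0.4704, 0.8571) = -28.757°.
λ₂ = 65.220° − 28.757° = 36.46°.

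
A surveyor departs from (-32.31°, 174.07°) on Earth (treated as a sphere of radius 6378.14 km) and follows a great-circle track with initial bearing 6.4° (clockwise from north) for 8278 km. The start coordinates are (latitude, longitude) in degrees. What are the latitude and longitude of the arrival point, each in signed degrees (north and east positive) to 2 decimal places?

Angular distance δ = d/R = 8278/6378.14 = 1.29787 rad; initial bearing θ = 0.1117 rad.
sin φ₂ = sin φ₁ cos δ + cos φ₁ sin δ cos θ = (-0.5345)(0.2696) + (0.8452)(0.9630)(0.9938) = 0.6647, so φ₂ = 41.66°.
Δλ = atan2(sin θ sin δ cos φ₁, cos δ − sin φ₁ sin φ₂) = atan2(0.0907, 0.6249) = 8.261°.
λ₂ = 174.070° + 8.261° = 182.33° → -177.67° after wrapping to (−180°, 180°].

41.66°, -177.67°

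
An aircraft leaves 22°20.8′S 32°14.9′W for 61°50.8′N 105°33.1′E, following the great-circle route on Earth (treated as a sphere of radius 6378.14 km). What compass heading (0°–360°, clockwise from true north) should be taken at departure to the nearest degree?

With φ₁ = -0.3900, φ₂ = 1.0794, Δλ = 2.4051 rad, the forward-azimuth formula gives
θ = atan2( sin Δλ cos φ₂ , cos φ₁ sin φ₂ − sin φ₁ cos φ₂ cos Δλ ) = atan2(0.3169, 0.6826) = 24.91°.
So the initial bearing is 25°.

25°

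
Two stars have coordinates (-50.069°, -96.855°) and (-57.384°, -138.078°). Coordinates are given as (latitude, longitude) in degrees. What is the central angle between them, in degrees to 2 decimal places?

With latitudes φ₁ = -50.069°, φ₂ = -57.384° and longitude difference Δλ = -41.223°:
cos c = sin φ₁ sin φ₂ + cos φ₁ cos φ₂ cos Δλ = (-0.7668)(-0.8423) + (0.6419)(0.5390)(0.7522) = 0.90611,
so c = arccos(0.90611) = 0.43679 rad.
So the angular separation is 25.03°.

25.03°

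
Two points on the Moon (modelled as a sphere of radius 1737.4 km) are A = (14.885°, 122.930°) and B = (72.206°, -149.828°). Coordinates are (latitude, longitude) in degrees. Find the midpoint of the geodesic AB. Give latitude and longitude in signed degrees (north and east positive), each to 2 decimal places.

49.64°, 140.21°

The central angle between A and B is δ = 1.3090 rad.
With f = 0.5, the slerp weights are sin((1−f)δ)/sin δ = 0.6302 and sin(fδ)/sin δ = 0.6302.
Weighted sum of the unit vectors: (0.6302)·(-0.5254,0.8112,0.2569) + (0.6302)·(-0.2642,-0.1536,0.9522) = (-0.4976, 0.4144, 0.7620).
Converting back: φ = atan2(z, √(x²+y²)) = 49.64°, λ = atan2(y, x) = 140.21°.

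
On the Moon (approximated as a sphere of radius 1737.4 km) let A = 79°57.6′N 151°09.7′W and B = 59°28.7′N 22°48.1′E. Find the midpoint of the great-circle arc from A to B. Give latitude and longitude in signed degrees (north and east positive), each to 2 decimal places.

The central angle between A and B is δ = 0.7072 rad.
With f = 0.5, the slerp weights are sin((1−f)δ)/sin δ = 0.5330 and sin(fδ)/sin δ = 0.5330.
Weighted sum of the unit vectors: (0.5330)·(-0.1527,-0.0841,0.9847) + (0.5330)·(0.4682,0.1968,0.8614) = (0.1681, 0.0601, 0.9839).
Converting back: φ = atan2(z, √(x²+y²)) = 79.72°, λ = atan2(y, x) = 19.66°.

79.72°, 19.66°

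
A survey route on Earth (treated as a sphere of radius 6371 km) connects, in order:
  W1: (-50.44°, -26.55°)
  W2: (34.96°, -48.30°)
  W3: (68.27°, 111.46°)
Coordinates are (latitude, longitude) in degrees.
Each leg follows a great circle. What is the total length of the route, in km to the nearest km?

Leg W1→W2: central angle 1.5277 rad, distance 9733.2 km.
Leg W2→W3: central angle 1.3206 rad, distance 8413.5 km.
Total: 9733.2 + 8413.5 ≈ 18147 km.

18147 km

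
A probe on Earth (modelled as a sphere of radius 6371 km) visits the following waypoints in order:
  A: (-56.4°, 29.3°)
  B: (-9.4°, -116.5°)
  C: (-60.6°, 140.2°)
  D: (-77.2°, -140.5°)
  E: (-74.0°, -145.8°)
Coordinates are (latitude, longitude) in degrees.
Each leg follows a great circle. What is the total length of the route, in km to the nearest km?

25536 km

Leg A→B: central angle 1.8918 rad, distance 12052.6 km.
Leg B→C: central angle 1.5399 rad, distance 9810.8 km.
Leg C→D: central angle 0.5161 rad, distance 3288.0 km.
Leg D→E: central angle 0.0603 rad, distance 384.5 km.
Total: 12052.6 + 9810.8 + 3288.0 + 384.5 ≈ 25536 km.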